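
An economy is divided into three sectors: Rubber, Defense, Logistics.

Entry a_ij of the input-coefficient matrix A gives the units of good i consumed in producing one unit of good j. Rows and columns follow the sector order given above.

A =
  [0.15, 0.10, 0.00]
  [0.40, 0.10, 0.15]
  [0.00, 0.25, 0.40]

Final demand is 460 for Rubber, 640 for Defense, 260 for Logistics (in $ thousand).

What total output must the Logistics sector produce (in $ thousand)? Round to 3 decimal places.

I − A =
  [   0.85    -0.10     0.00]
  [  -0.40     0.90    -0.15]
  [   0.00    -0.25     0.60]
Cofactors of I−A, C_ij = (−1)^(i+j)·(minor ij) (rows/columns in the sector order above):
  C_11 = (0.90)(0.60) − (-0.15)(-0.25) = 0.5025
  C_12 = −[(-0.40)(0.60) − (-0.15)(0.00)] = 0.2400
  C_13 = (-0.40)(-0.25) − (0.90)(0.00) = 0.1000
  C_21 = −[(-0.10)(0.60) − (0.00)(-0.25)] = 0.0600
  C_22 = (0.85)(0.60) − (0.00)(0.00) = 0.5100
  C_23 = −[(0.85)(-0.25) − (-0.10)(0.00)] = 0.2125
  C_31 = (-0.10)(-0.15) − (0.00)(0.90) = 0.0150
  C_32 = −[(0.85)(-0.15) − (0.00)(-0.40)] = 0.1275
  C_33 = (0.85)(0.90) − (-0.10)(-0.40) = 0.7250
det(I−A) = Σ_j (I−A)_1j·C_1j = (0.85)(0.5025) + (-0.10)(0.2400) + (0.00)(0.1000) = 0.403125
adj(I−A) = Cᵀ =
  [ 0.5025   0.0600   0.0150]
  [ 0.2400   0.5100   0.1275]
  [ 0.1000   0.2125   0.7250]
(I − A)⁻¹ = adj(I−A) / det(I−A) ≈
  [   1.2465     0.1488     0.0372]
  [   0.5953     1.2651     0.3163]
  [   0.2481     0.5271     1.7984]
x = (I − A)⁻¹ d = adj(I−A)·d / det(I−A), with det(I−A) = 0.403125:
  x_1 = (0.5025·460 + 0.0600·640 + 0.0150·260) / 0.403125 = 273.45 / 0.403125 ≈ 678.326
  x_2 = (0.2400·460 + 0.5100·640 + 0.1275·260) / 0.403125 = 469.95 / 0.403125 ≈ 1165.767
  x_3 = (0.1000·460 + 0.2125·640 + 0.7250·260) / 0.403125 = 370.50 / 0.403125 ≈ 919.070

x_3 = 919.070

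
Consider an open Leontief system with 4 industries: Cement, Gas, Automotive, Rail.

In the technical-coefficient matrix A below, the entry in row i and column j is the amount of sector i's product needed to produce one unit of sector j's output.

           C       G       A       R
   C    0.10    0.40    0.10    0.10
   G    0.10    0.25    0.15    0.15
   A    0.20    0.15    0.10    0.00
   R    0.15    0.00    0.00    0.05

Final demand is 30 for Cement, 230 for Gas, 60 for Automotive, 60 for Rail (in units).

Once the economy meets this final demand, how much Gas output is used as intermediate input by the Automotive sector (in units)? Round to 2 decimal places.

I − A =
  [   0.90    -0.40    -0.10    -0.10]
  [  -0.10     0.75    -0.15    -0.15]
  [  -0.20    -0.15     0.90     0.00]
  [  -0.15     0.00     0.00     0.95]
Compute the cofactors C_ij = (−1)^(i+j)·(3×3 minor ij) of I−A; the adjugate is their transpose:
adj(I−A) = Cᵀ =
  [ 0.619875   0.356250   0.128250   0.121500]
  [ 0.134250   0.737000   0.137750   0.130500]
  [ 0.160125   0.202000   0.583000   0.048750]
  [ 0.097875   0.056250   0.020250   0.522750]
det(I−A) = Σ_j (I−A)_1j·C_1j = (0.90)(0.619875) + (-0.40)(0.134250) + (-0.10)(0.160125) + (-0.10)(0.097875) = 0.4783875
(I − A)⁻¹ = adj(I−A) / det(I−A) ≈
  [   1.2958     0.7447     0.2681     0.2540]
  [   0.2806     1.5406     0.2879     0.2728]
  [   0.3347     0.4223     1.2187     0.1019]
  [   0.2046     0.1176     0.0423     1.0927]
First solve x = (I − A)⁻¹ d = adj(I−A)·d / det(I−A); in particular x_A = (0.160125·30 + 0.202000·230 + 0.583000·60 + 0.048750·60) / 0.4783875 = 89.16875 / 0.4783875 ≈ 186.3944.
Intermediate flow from G to A: z_GA = a_GA · x_A = 0.15 × 89.16875 / 0.4783875 = 13.3753125 / 0.4783875 ≈ 27.96.

z_GA = 27.96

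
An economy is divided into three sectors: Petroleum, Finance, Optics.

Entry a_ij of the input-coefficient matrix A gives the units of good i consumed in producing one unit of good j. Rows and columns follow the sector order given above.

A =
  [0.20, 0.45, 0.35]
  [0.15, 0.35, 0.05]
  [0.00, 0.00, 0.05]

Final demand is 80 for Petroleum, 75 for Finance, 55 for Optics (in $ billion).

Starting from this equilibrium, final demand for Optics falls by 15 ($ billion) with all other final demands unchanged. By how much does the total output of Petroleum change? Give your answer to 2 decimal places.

I − A =
  [   0.80    -0.45    -0.35]
  [  -0.15     0.65    -0.05]
  [   0.00     0.00     0.95]
Cofactors of I−A, C_ij = (−1)^(i+j)·(minor ij) (rows/columns in the sector order above):
  C_11 = (0.65)(0.95) − (-0.05)(0.00) = 0.6175
  C_12 = −[(-0.15)(0.95) − (-0.05)(0.00)] = 0.1425
  C_13 = (-0.15)(0.00) − (0.65)(0.00) = 0.0000
  C_21 = −[(-0.45)(0.95) − (-0.35)(0.00)] = 0.4275
  C_22 = (0.80)(0.95) − (-0.35)(0.00) = 0.7600
  C_23 = −[(0.80)(0.00) − (-0.45)(0.00)] = 0.0000
  C_31 = (-0.45)(-0.05) − (-0.35)(0.65) = 0.2500
  C_32 = −[(0.80)(-0.05) − (-0.35)(-0.15)] = 0.0925
  C_33 = (0.80)(0.65) − (-0.45)(-0.15) = 0.4525
det(I−A) = Σ_j (I−A)_1j·C_1j = (0.80)(0.6175) + (-0.45)(0.1425) + (-0.35)(0.0000) = 0.429875
adj(I−A) = Cᵀ =
  [ 0.6175   0.4275   0.2500]
  [ 0.1425   0.7600   0.0925]
  [ 0.0000   0.0000   0.4525]
(I − A)⁻¹ = adj(I−A) / det(I−A) ≈
  [   1.4365     0.9945     0.5816]
  [   0.3315     1.7680     0.2152]
  [   0.0000     0.0000     1.0526]
Δx = (I − A)⁻¹ Δd with Δd having -15 in the Optics component and 0 elsewhere.
So Δx_1 = L_13 · (-15), where L_13 = adj(I−A)_13 / det(I−A) = 0.2500 / 0.429875.
Δx_1 = 0.2500 × (-15) / 0.429875 = -3.75 / 0.429875 ≈ -8.72.

Δx_1 = -8.72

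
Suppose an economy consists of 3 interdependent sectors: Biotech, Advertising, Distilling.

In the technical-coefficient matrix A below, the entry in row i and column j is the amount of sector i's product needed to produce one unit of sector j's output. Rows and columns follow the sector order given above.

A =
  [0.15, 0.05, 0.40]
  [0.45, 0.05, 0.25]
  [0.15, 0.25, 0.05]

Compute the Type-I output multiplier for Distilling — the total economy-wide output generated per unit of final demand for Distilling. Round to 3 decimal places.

m_D = 2.667

I − A =
  [   0.85    -0.05    -0.40]
  [  -0.45     0.95    -0.25]
  [  -0.15    -0.25     0.95]
Cofactors of I−A, C_ij = (−1)^(i+j)·(minor ij) (rows/columns in the sector order above):
  C_11 = (0.95)(0.95) − (-0.25)(-0.25) = 0.8400
  C_12 = −[(-0.45)(0.95) − (-0.25)(-0.15)] = 0.4650
  C_13 = (-0.45)(-0.25) − (0.95)(-0.15) = 0.2550
  C_21 = −[(-0.05)(0.95) − (-0.40)(-0.25)] = 0.1475
  C_22 = (0.85)(0.95) − (-0.40)(-0.15) = 0.7475
  C_23 = −[(0.85)(-0.25) − (-0.05)(-0.15)] = 0.2200
  C_31 = (-0.05)(-0.25) − (-0.40)(0.95) = 0.3925
  C_32 = −[(0.85)(-0.25) − (-0.40)(-0.45)] = 0.3925
  C_33 = (0.85)(0.95) − (-0.05)(-0.45) = 0.7850
det(I−A) = Σ_j (I−A)_1j·C_1j = (0.85)(0.8400) + (-0.05)(0.4650) + (-0.40)(0.2550) = 0.58875
adj(I−A) = Cᵀ =
  [ 0.8400   0.1475   0.3925]
  [ 0.4650   0.7475   0.3925]
  [ 0.2550   0.2200   0.7850]
(I − A)⁻¹ = adj(I−A) / det(I−A) ≈
  [   1.4268     0.2505     0.6667]
  [   0.7898     1.2696     0.6667]
  [   0.4331     0.3737     1.3333]
The output multiplier for sector j is the column-j sum of the Leontief inverse (I − A)⁻¹ = adj(I−A) / det(I−A).
Column D of adj(I−A): (0.3925, 0.3925, 0.7850); det(I−A) = 0.58875.
m_D = (0.3925 + 0.3925 + 0.7850) / 0.58875 = 1.57 / 0.58875 ≈ 2.667.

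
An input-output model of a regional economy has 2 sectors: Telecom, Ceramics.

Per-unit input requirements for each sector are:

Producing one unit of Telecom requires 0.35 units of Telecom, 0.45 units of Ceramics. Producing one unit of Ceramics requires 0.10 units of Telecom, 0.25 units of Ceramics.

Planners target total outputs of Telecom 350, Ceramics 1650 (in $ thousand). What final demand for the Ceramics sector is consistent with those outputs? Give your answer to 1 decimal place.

I − A =
  [   0.65    -0.10]
  [  -0.45     0.75]
d = (I − A) x:
  d_1 = (+0.65)·350 + (-0.10)·1650 = 62.5
  d_2 = (-0.45)·350 + (+0.75)·1650 = 1080.0

d_2 = 1080.0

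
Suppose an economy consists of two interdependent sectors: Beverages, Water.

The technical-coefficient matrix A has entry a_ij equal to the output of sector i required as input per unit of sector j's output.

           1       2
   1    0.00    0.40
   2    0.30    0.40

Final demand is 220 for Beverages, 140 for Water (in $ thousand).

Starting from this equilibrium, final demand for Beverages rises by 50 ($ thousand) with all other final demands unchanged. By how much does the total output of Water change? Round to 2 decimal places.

I − A =
  [   1.00    -0.40]
  [  -0.30     0.60]
det(I−A) = (1.00)(0.60) − (-0.40)(-0.30) = 0.4800
adj(I−A) = [[0.60, 0.40], [0.30, 1.00]]
(I − A)⁻¹ = adj(I−A) / det(I−A) ≈
  [   1.2500     0.8333]
  [   0.6250     2.0833]
Δx = (I − A)⁻¹ Δd with Δd having +50 in the Beverages component and 0 elsewhere.
So Δx_2 = L_21 · (+50), where L_21 = adj(I−A)_21 / det(I−A) = 0.30 / 0.4800.
Δx_2 = 0.30 × (+50) / 0.4800 = 15.00 / 0.4800 = 31.25.

Δx_2 = 31.25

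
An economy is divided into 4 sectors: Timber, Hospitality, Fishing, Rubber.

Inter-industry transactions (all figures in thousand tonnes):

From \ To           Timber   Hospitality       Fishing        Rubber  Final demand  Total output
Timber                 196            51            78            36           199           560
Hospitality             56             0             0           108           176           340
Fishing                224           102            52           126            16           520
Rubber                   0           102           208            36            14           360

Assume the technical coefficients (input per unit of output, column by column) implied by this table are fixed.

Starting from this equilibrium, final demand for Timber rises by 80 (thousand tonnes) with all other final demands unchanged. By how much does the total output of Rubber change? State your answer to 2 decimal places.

Technical coefficients a_ij = z_ij / X_j:
  a_TT = 196/560 = 0.35, a_HT = 56/560 = 0.10, a_FT = 224/560 = 0.40, a_RT = 0/560 = 0.00
  a_TH = 51/340 = 0.15, a_HH = 0/340 = 0.00, a_FH = 102/340 = 0.30, a_RH = 102/340 = 0.30
  a_TF = 78/520 = 0.15, a_HF = 0/520 = 0.00, a_FF = 52/520 = 0.10, a_RF = 208/520 = 0.40
  a_TR = 36/360 = 0.10, a_HR = 108/360 = 0.30, a_FR = 126/360 = 0.35, a_RR = 36/360 = 0.10
I − A =
  [   0.65    -0.15    -0.15    -0.10]
  [  -0.10     1.00     0.00    -0.30]
  [  -0.40    -0.30     0.90    -0.35]
  [   0.00    -0.30    -0.40     0.90]
Compute the cofactors C_ij = (−1)^(i+j)·(3×3 minor ij) of I−A; the adjugate is their transpose:
adj(I−A) = Cᵀ =
  [ 0.55300   0.19575   0.17950   0.19650]
  [ 0.11500   0.36550   0.09550   0.17175]
  [ 0.36150   0.30975   0.51000   0.34175]
  [ 0.19900   0.25950   0.25850   0.50700]
det(I−A) = Σ_j (I−A)_1j·C_1j = (0.65)(0.55300) + (-0.15)(0.11500) + (-0.15)(0.36150) + (-0.10)(0.19900) = 0.268075
(I − A)⁻¹ = adj(I−A) / det(I−A) ≈
  [   2.0629     0.7302     0.6696     0.7330]
  [   0.4290     1.3634     0.3562     0.6407]
  [   1.3485     1.1555     1.9025     1.2748]
  [   0.7423     0.9680     0.9643     1.8913]
Δx = (I − A)⁻¹ Δd with Δd having +80 in the Timber component and 0 elsewhere.
So Δx_R = L_RT · (+80), where L_RT = adj(I−A)_RT / det(I−A) = 0.19900 / 0.268075.
Δx_R = 0.19900 × (+80) / 0.268075 = 15.92 / 0.268075 ≈ 59.39.

Δx_R = 59.39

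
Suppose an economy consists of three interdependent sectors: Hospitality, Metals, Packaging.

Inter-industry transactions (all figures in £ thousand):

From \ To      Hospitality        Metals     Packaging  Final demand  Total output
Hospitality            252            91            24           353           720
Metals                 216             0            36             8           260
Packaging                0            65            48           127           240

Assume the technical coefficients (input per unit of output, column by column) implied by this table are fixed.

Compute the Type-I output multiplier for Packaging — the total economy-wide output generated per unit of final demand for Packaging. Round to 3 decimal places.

Technical coefficients a_ij = z_ij / X_j:
  a_HH = 252/720 = 0.35, a_MH = 216/720 = 0.30, a_PH = 0/720 = 0.00
  a_HM = 91/260 = 0.35, a_MM = 0/260 = 0.00, a_PM = 65/260 = 0.25
  a_HP = 24/240 = 0.10, a_MP = 36/240 = 0.15, a_PP = 48/240 = 0.20
I − A =
  [   0.65    -0.35    -0.10]
  [  -0.30     1.00    -0.15]
  [   0.00    -0.25     0.80]
Cofactors of I−A, C_ij = (−1)^(i+j)·(minor ij) (rows/columns in the sector order above):
  C_11 = (1.00)(0.80) − (-0.15)(-0.25) = 0.7625
  C_12 = −[(-0.30)(0.80) − (-0.15)(0.00)] = 0.2400
  C_13 = (-0.30)(-0.25) − (1.00)(0.00) = 0.0750
  C_21 = −[(-0.35)(0.80) − (-0.10)(-0.25)] = 0.3050
  C_22 = (0.65)(0.80) − (-0.10)(0.00) = 0.5200
  C_23 = −[(0.65)(-0.25) − (-0.35)(0.00)] = 0.1625
  C_31 = (-0.35)(-0.15) − (-0.10)(1.00) = 0.1525
  C_32 = −[(0.65)(-0.15) − (-0.10)(-0.30)] = 0.1275
  C_33 = (0.65)(1.00) − (-0.35)(-0.30) = 0.5450
det(I−A) = Σ_j (I−A)_1j·C_1j = (0.65)(0.7625) + (-0.35)(0.2400) + (-0.10)(0.0750) = 0.404125
adj(I−A) = Cᵀ =
  [ 0.7625   0.3050   0.1525]
  [ 0.2400   0.5200   0.1275]
  [ 0.0750   0.1625   0.5450]
(I − A)⁻¹ = adj(I−A) / det(I−A) ≈
  [   1.8868     0.7547     0.3774]
  [   0.5939     1.2867     0.3155]
  [   0.1856     0.4021     1.3486]
The output multiplier for sector j is the column-j sum of the Leontief inverse (I − A)⁻¹ = adj(I−A) / det(I−A).
Column P of adj(I−A): (0.1525, 0.1275, 0.5450); det(I−A) = 0.404125.
m_P = (0.1525 + 0.1275 + 0.5450) / 0.404125 = 0.825 / 0.404125 ≈ 2.041.

m_P = 2.041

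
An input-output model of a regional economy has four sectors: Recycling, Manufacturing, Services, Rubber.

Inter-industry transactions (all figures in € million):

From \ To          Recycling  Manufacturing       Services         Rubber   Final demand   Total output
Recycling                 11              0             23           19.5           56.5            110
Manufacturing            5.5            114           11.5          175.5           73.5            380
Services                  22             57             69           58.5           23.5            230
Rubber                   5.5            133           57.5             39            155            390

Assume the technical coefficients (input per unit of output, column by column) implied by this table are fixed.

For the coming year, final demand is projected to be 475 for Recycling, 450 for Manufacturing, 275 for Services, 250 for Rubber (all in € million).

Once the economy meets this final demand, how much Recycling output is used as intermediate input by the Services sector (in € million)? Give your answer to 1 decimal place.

z_13 = 122.2

Technical coefficients a_ij = z_ij / X_j:
  a_11 = 11/110 = 0.10, a_21 = 5.5/110 = 0.05, a_31 = 22/110 = 0.20, a_41 = 5.5/110 = 0.05
  a_12 = 0/380 = 0.00, a_22 = 114/380 = 0.30, a_32 = 57/380 = 0.15, a_42 = 133/380 = 0.35
  a_13 = 23/230 = 0.10, a_23 = 11.5/230 = 0.05, a_33 = 69/230 = 0.30, a_43 = 57.5/230 = 0.25
  a_14 = 19.5/390 = 0.05, a_24 = 175.5/390 = 0.45, a_34 = 58.5/390 = 0.15, a_44 = 39/390 = 0.10
I − A =
  [   0.90     0.00    -0.10    -0.05]
  [  -0.05     0.70    -0.05    -0.45]
  [  -0.20    -0.15     0.70    -0.15]
  [  -0.05    -0.35    -0.25     0.90]
Compute the cofactors C_ij = (−1)^(i+j)·(3×3 minor ij) of I−A; the adjugate is their transpose:
adj(I−A) = Cᵀ =
  [ 0.278250   0.032875   0.056875   0.041375]
  [ 0.077250   0.510250   0.149000   0.284250]
  [ 0.112500   0.171875   0.422625   0.162625]
  [ 0.076750   0.248000   0.178500   0.419500]
det(I−A) = Σ_j (I−A)_1j·C_1j = (0.90)(0.278250) + (0.00)(0.077250) + (-0.10)(0.112500) + (-0.05)(0.076750) = 0.2353375
(I − A)⁻¹ = adj(I−A) / det(I−A) ≈
  [   1.1823     0.1397     0.2417     0.1758]
  [   0.3283     2.1682     0.6331     1.2078]
  [   0.4780     0.7303     1.7958     0.6910]
  [   0.3261     1.0538     0.7585     1.7825]
First solve x = (I − A)⁻¹ d = adj(I−A)·d / det(I−A); in particular x_3 = (0.112500·475 + 0.171875·450 + 0.422625·275 + 0.162625·250) / 0.2353375 = 287.659375 / 0.2353375 ≈ 1222.327.
Intermediate flow from 1 to 3: z_13 = a_13 · x_3 = 0.10 × 287.659375 / 0.2353375 = 28.7659375 / 0.2353375 ≈ 122.2.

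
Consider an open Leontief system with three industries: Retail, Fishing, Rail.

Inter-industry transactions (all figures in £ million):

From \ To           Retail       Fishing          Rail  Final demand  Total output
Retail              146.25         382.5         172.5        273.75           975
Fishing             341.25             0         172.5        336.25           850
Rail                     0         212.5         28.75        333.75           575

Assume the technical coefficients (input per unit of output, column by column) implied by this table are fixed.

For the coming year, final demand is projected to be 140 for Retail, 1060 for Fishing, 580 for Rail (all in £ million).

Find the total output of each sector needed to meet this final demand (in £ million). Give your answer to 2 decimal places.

x_1 = 1597.97, x_2 = 1956.94, x_3 = 1125.51

Technical coefficients a_ij = z_ij / X_j:
  a_11 = 146.25/975 = 0.15, a_21 = 341.25/975 = 0.35, a_31 = 0/975 = 0.00
  a_12 = 382.5/850 = 0.45, a_22 = 0/850 = 0.00, a_32 = 212.5/850 = 0.25
  a_13 = 172.5/575 = 0.30, a_23 = 172.5/575 = 0.30, a_33 = 28.75/575 = 0.05
I − A =
  [   0.85    -0.45    -0.30]
  [  -0.35     1.00    -0.30]
  [   0.00    -0.25     0.95]
Cofactors of I−A, C_ij = (−1)^(i+j)·(minor ij) (rows/columns in the sector order above):
  C_11 = (1.00)(0.95) − (-0.30)(-0.25) = 0.8750
  C_12 = −[(-0.35)(0.95) − (-0.30)(0.00)] = 0.3325
  C_13 = (-0.35)(-0.25) − (1.00)(0.00) = 0.0875
  C_21 = −[(-0.45)(0.95) − (-0.30)(-0.25)] = 0.5025
  C_22 = (0.85)(0.95) − (-0.30)(0.00) = 0.8075
  C_23 = −[(0.85)(-0.25) − (-0.45)(0.00)] = 0.2125
  C_31 = (-0.45)(-0.30) − (-0.30)(1.00) = 0.4350
  C_32 = −[(0.85)(-0.30) − (-0.30)(-0.35)] = 0.3600
  C_33 = (0.85)(1.00) − (-0.45)(-0.35) = 0.6925
det(I−A) = Σ_j (I−A)_1j·C_1j = (0.85)(0.8750) + (-0.45)(0.3325) + (-0.30)(0.0875) = 0.567875
adj(I−A) = Cᵀ =
  [ 0.8750   0.5025   0.4350]
  [ 0.3325   0.8075   0.3600]
  [ 0.0875   0.2125   0.6925]
(I − A)⁻¹ = adj(I−A) / det(I−A) ≈
  [   1.5408     0.8849     0.7660]
  [   0.5855     1.4220     0.6339]
  [   0.1541     0.3742     1.2195]
x = (I − A)⁻¹ d = adj(I−A)·d / det(I−A), with det(I−A) = 0.567875:
  x_1 = (0.8750·140 + 0.5025·1060 + 0.4350·580) / 0.567875 = 907.45 / 0.567875 ≈ 1597.97
  x_2 = (0.3325·140 + 0.8075·1060 + 0.3600·580) / 0.567875 = 1111.30 / 0.567875 ≈ 1956.94
  x_3 = (0.0875·140 + 0.2125·1060 + 0.6925·580) / 0.567875 = 639.15 / 0.567875 ≈ 1125.51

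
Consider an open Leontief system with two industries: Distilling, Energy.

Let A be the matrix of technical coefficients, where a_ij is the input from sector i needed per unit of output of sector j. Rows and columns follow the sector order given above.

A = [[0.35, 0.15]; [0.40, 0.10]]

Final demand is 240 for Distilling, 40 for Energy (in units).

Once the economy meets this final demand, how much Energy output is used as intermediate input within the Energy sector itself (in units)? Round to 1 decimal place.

z_EE = 23.2

I − A =
  [   0.65    -0.15]
  [  -0.40     0.90]
det(I−A) = (0.65)(0.90) − (-0.15)(-0.40) = 0.5250
adj(I−A) = [[0.90, 0.15], [0.40, 0.65]]
(I − A)⁻¹ = adj(I−A) / det(I−A) ≈
  [   1.7143     0.2857]
  [   0.7619     1.2381]
First solve x = (I − A)⁻¹ d = adj(I−A)·d / det(I−A); in particular x_E = (0.40·240 + 0.65·40) / 0.5250 = 122.00 / 0.5250 ≈ 232.381.
Intermediate flow from E to E: z_EE = a_EE · x_E = 0.10 × 122.00 / 0.5250 = 12.20 / 0.5250 ≈ 23.2.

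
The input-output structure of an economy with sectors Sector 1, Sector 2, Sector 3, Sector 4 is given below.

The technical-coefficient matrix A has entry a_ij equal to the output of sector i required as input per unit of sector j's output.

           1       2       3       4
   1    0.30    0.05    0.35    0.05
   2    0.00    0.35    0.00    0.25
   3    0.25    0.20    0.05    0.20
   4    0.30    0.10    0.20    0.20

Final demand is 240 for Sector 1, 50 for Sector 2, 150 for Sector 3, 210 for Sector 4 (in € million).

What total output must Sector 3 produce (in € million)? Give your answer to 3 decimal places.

I − A =
  [   0.70    -0.05    -0.35    -0.05]
  [   0.00     0.65     0.00    -0.25]
  [  -0.25    -0.20     0.95    -0.20]
  [  -0.30    -0.10    -0.20     0.80]
Compute the cofactors C_ij = (−1)^(i+j)·(3×3 minor ij) of I−A; the adjugate is their transpose:
adj(I−A) = Cᵀ =
  [ 0.434250   0.105750   0.182250   0.105750]
  [ 0.083750   0.396250   0.061250   0.144375]
  [ 0.177750   0.137250   0.333000   0.137250]
  [ 0.217750   0.123500   0.159250   0.375375]
det(I−A) = Σ_j (I−A)_1j·C_1j = (0.70)(0.434250) + (-0.05)(0.083750) + (-0.35)(0.177750) + (-0.05)(0.217750) = 0.2266875
(I − A)⁻¹ = adj(I−A) / det(I−A) ≈
  [   1.9156     0.4665     0.8040     0.4665]
  [   0.3695     1.7480     0.2702     0.6369]
  [   0.7841     0.6055     1.4690     0.6055]
  [   0.9606     0.5448     0.7025     1.6559]
x = (I − A)⁻¹ d = adj(I−A)·d / det(I−A), with det(I−A) = 0.2266875:
  x_1 = (0.434250·240 + 0.105750·50 + 0.182250·150 + 0.105750·210) / 0.2266875 = 159.0525 / 0.2266875 ≈ 701.638
  x_2 = (0.083750·240 + 0.396250·50 + 0.061250·150 + 0.144375·210) / 0.2266875 = 79.41875 / 0.2266875 ≈ 350.345
  x_3 = (0.177750·240 + 0.137250·50 + 0.333000·150 + 0.137250·210) / 0.2266875 = 128.295 / 0.2266875 ≈ 565.955
  x_4 = (0.217750·240 + 0.123500·50 + 0.159250·150 + 0.375375·210) / 0.2266875 = 161.15125 / 0.2266875 ≈ 710.896

x_3 = 565.955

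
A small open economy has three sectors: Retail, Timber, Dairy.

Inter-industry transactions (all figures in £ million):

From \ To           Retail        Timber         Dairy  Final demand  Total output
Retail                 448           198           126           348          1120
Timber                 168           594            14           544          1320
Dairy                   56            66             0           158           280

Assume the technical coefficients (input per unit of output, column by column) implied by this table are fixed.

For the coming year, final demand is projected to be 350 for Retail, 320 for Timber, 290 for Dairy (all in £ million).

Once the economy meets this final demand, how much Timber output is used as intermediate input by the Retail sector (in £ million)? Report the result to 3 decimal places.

z_TR = 165.990

Technical coefficients a_ij = z_ij / X_j:
  a_RR = 448/1120 = 0.40, a_TR = 168/1120 = 0.15, a_DR = 56/1120 = 0.05
  a_RT = 198/1320 = 0.15, a_TT = 594/1320 = 0.45, a_DT = 66/1320 = 0.05
  a_RD = 126/280 = 0.45, a_TD = 14/280 = 0.05, a_DD = 0/280 = 0.00
I − A =
  [   0.60    -0.15    -0.45]
  [  -0.15     0.55    -0.05]
  [  -0.05    -0.05     1.00]
Cofactors of I−A, C_ij = (−1)^(i+j)·(minor ij) (rows/columns in the sector order above):
  C_11 = (0.55)(1.00) − (-0.05)(-0.05) = 0.5475
  C_12 = −[(-0.15)(1.00) − (-0.05)(-0.05)] = 0.1525
  C_13 = (-0.15)(-0.05) − (0.55)(-0.05) = 0.0350
  C_21 = −[(-0.15)(1.00) − (-0.45)(-0.05)] = 0.1725
  C_22 = (0.60)(1.00) − (-0.45)(-0.05) = 0.5775
  C_23 = −[(0.60)(-0.05) − (-0.15)(-0.05)] = 0.0375
  C_31 = (-0.15)(-0.05) − (-0.45)(0.55) = 0.2550
  C_32 = −[(0.60)(-0.05) − (-0.45)(-0.15)] = 0.0975
  C_33 = (0.60)(0.55) − (-0.15)(-0.15) = 0.3075
det(I−A) = Σ_j (I−A)_1j·C_1j = (0.60)(0.5475) + (-0.15)(0.1525) + (-0.45)(0.0350) = 0.289875
adj(I−A) = Cᵀ =
  [ 0.5475   0.1725   0.2550]
  [ 0.1525   0.5775   0.0975]
  [ 0.0350   0.0375   0.3075]
(I − A)⁻¹ = adj(I−A) / det(I−A) ≈
  [   1.8887     0.5951     0.8797]
  [   0.5261     1.9922     0.3364]
  [   0.1207     0.1294     1.0608]
First solve x = (I − A)⁻¹ d = adj(I−A)·d / det(I−A); in particular x_R = (0.5475·350 + 0.1725·320 + 0.2550·290) / 0.289875 = 320.775 / 0.289875 ≈ 1106.59767.
Intermediate flow from T to R: z_TR = a_TR · x_R = 0.15 × 320.775 / 0.289875 = 48.11625 / 0.289875 ≈ 165.990.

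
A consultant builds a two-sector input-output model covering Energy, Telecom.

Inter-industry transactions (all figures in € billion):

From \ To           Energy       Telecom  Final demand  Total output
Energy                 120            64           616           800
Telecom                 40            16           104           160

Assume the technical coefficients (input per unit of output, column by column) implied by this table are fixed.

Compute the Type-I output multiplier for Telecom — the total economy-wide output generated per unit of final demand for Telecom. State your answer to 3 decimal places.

Technical coefficients a_ij = z_ij / X_j:
  a_EE = 120/800 = 0.15, a_TE = 40/800 = 0.05
  a_ET = 64/160 = 0.40, a_TT = 16/160 = 0.10
I − A =
  [   0.85    -0.40]
  [  -0.05     0.90]
det(I−A) = (0.85)(0.90) − (-0.40)(-0.05) = 0.7450
adj(I−A) = [[0.90, 0.40], [0.05, 0.85]]
(I − A)⁻¹ = adj(I−A) / det(I−A) ≈
  [   1.2081     0.5369]
  [   0.0671     1.1409]
The output multiplier for sector j is the column-j sum of the Leontief inverse (I − A)⁻¹ = adj(I−A) / det(I−A).
Column T of adj(I−A): (0.40, 0.85); det(I−A) = 0.7450.
m_T = (0.40 + 0.85) / 0.7450 = 1.25 / 0.7450 ≈ 1.678.

m_T = 1.678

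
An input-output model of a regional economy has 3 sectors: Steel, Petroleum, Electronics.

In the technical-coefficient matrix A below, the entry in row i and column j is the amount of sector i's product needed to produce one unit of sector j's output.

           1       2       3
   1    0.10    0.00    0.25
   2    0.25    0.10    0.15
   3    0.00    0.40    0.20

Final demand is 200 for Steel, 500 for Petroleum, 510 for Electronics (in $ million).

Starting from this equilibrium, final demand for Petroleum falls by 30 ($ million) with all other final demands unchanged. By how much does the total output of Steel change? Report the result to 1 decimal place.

Δx_1 = -5.3

I − A =
  [   0.90     0.00    -0.25]
  [  -0.25     0.90    -0.15]
  [   0.00    -0.40     0.80]
Cofactors of I−A, C_ij = (−1)^(i+j)·(minor ij) (rows/columns in the sector order above):
  C_11 = (0.90)(0.80) − (-0.15)(-0.40) = 0.6600
  C_12 = −[(-0.25)(0.80) − (-0.15)(0.00)] = 0.2000
  C_13 = (-0.25)(-0.40) − (0.90)(0.00) = 0.1000
  C_21 = −[(0.00)(0.80) − (-0.25)(-0.40)] = 0.1000
  C_22 = (0.90)(0.80) − (-0.25)(0.00) = 0.7200
  C_23 = −[(0.90)(-0.40) − (0.00)(0.00)] = 0.3600
  C_31 = (0.00)(-0.15) − (-0.25)(0.90) = 0.2250
  C_32 = −[(0.90)(-0.15) − (-0.25)(-0.25)] = 0.1975
  C_33 = (0.90)(0.90) − (0.00)(-0.25) = 0.8100
det(I−A) = Σ_j (I−A)_1j·C_1j = (0.90)(0.6600) + (0.00)(0.2000) + (-0.25)(0.1000) = 0.5690
adj(I−A) = Cᵀ =
  [ 0.6600   0.1000   0.2250]
  [ 0.2000   0.7200   0.1975]
  [ 0.1000   0.3600   0.8100]
(I − A)⁻¹ = adj(I−A) / det(I−A) ≈
  [   1.1599     0.1757     0.3954]
  [   0.3515     1.2654     0.3471]
  [   0.1757     0.6327     1.4236]
Δx = (I − A)⁻¹ Δd with Δd having -30 in the Petroleum component and 0 elsewhere.
So Δx_1 = L_12 · (-30), where L_12 = adj(I−A)_12 / det(I−A) = 0.1000 / 0.5690.
Δx_1 = 0.1000 × (-30) / 0.5690 = -3.00 / 0.5690 ≈ -5.3.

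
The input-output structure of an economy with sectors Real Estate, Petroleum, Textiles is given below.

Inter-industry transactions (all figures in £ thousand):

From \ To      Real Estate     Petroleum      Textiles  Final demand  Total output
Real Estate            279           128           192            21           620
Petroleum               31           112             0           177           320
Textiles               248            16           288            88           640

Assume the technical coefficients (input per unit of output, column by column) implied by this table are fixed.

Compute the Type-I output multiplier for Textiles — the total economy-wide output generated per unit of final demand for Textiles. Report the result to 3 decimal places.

Technical coefficients a_ij = z_ij / X_j:
  a_11 = 279/620 = 0.45, a_21 = 31/620 = 0.05, a_31 = 248/620 = 0.40
  a_12 = 128/320 = 0.40, a_22 = 112/320 = 0.35, a_32 = 16/320 = 0.05
  a_13 = 192/640 = 0.30, a_23 = 0/640 = 0.00, a_33 = 288/640 = 0.45
I − A =
  [   0.55    -0.40    -0.30]
  [  -0.05     0.65     0.00]
  [  -0.40    -0.05     0.55]
Cofactors of I−A, C_ij = (−1)^(i+j)·(minor ij) (rows/columns in the sector order above):
  C_11 = (0.65)(0.55) − (0.00)(-0.05) = 0.3575
  C_12 = −[(-0.05)(0.55) − (0.00)(-0.40)] = 0.0275
  C_13 = (-0.05)(-0.05) − (0.65)(-0.40) = 0.2625
  C_21 = −[(-0.40)(0.55) − (-0.30)(-0.05)] = 0.2350
  C_22 = (0.55)(0.55) − (-0.30)(-0.40) = 0.1825
  C_23 = −[(0.55)(-0.05) − (-0.40)(-0.40)] = 0.1875
  C_31 = (-0.40)(0.00) − (-0.30)(0.65) = 0.1950
  C_32 = −[(0.55)(0.00) − (-0.30)(-0.05)] = 0.0150
  C_33 = (0.55)(0.65) − (-0.40)(-0.05) = 0.3375
det(I−A) = Σ_j (I−A)_1j·C_1j = (0.55)(0.3575) + (-0.40)(0.0275) + (-0.30)(0.2625) = 0.106875
adj(I−A) = Cᵀ =
  [ 0.3575   0.2350   0.1950]
  [ 0.0275   0.1825   0.0150]
  [ 0.2625   0.1875   0.3375]
(I − A)⁻¹ = adj(I−A) / det(I−A) ≈
  [   3.3450     2.1988     1.8246]
  [   0.2573     1.7076     0.1404]
  [   2.4561     1.7544     3.1579]
The output multiplier for sector j is the column-j sum of the Leontief inverse (I − A)⁻¹ = adj(I−A) / det(I−A).
Column 3 of adj(I−A): (0.1950, 0.0150, 0.3375); det(I−A) = 0.106875.
m_3 = (0.1950 + 0.0150 + 0.3375) / 0.106875 = 0.5475 / 0.106875 ≈ 5.123.

m_3 = 5.123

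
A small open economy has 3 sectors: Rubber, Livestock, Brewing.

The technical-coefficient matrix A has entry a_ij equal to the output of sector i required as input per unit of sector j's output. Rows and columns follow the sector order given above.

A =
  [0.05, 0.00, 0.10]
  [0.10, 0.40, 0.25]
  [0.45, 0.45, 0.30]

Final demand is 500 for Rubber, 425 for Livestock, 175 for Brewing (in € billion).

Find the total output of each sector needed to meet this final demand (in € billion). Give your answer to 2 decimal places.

I − A =
  [   0.95     0.00    -0.10]
  [  -0.10     0.60    -0.25]
  [  -0.45    -0.45     0.70]
Cofactors of I−A, C_ij = (−1)^(i+j)·(minor ij) (rows/columns in the sector order above):
  C_11 = (0.60)(0.70) − (-0.25)(-0.45) = 0.3075
  C_12 = −[(-0.10)(0.70) − (-0.25)(-0.45)] = 0.1825
  C_13 = (-0.10)(-0.45) − (0.60)(-0.45) = 0.3150
  C_21 = −[(0.00)(0.70) − (-0.10)(-0.45)] = 0.0450
  C_22 = (0.95)(0.70) − (-0.10)(-0.45) = 0.6200
  C_23 = −[(0.95)(-0.45) − (0.00)(-0.45)] = 0.4275
  C_31 = (0.00)(-0.25) − (-0.10)(0.60) = 0.0600
  C_32 = −[(0.95)(-0.25) − (-0.10)(-0.10)] = 0.2475
  C_33 = (0.95)(0.60) − (0.00)(-0.10) = 0.5700
det(I−A) = Σ_j (I−A)_1j·C_1j = (0.95)(0.3075) + (0.00)(0.1825) + (-0.10)(0.3150) = 0.260625
adj(I−A) = Cᵀ =
  [ 0.3075   0.0450   0.0600]
  [ 0.1825   0.6200   0.2475]
  [ 0.3150   0.4275   0.5700]
(I − A)⁻¹ = adj(I−A) / det(I−A) ≈
  [   1.1799     0.1727     0.2302]
  [   0.7002     2.3789     0.9496]
  [   1.2086     1.6403     2.1871]
x = (I − A)⁻¹ d = adj(I−A)·d / det(I−A), with det(I−A) = 0.260625:
  x_R = (0.3075·500 + 0.0450·425 + 0.0600·175) / 0.260625 = 183.375 / 0.260625 ≈ 703.60
  x_L = (0.1825·500 + 0.6200·425 + 0.2475·175) / 0.260625 = 398.0625 / 0.260625 ≈ 1527.34
  x_B = (0.3150·500 + 0.4275·425 + 0.5700·175) / 0.260625 = 438.9375 / 0.260625 ≈ 1684.17

x_R = 703.60, x_L = 1527.34, x_B = 1684.17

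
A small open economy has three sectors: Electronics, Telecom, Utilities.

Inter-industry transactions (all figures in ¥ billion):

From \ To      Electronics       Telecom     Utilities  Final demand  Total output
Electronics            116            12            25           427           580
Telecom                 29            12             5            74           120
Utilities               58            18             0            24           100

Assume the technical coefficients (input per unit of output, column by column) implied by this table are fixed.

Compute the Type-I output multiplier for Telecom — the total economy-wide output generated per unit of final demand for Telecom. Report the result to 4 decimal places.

m_T = 1.5238

Technical coefficients a_ij = z_ij / X_j:
  a_EE = 116/580 = 0.20, a_TE = 29/580 = 0.05, a_UE = 58/580 = 0.10
  a_ET = 12/120 = 0.10, a_TT = 12/120 = 0.10, a_UT = 18/120 = 0.15
  a_EU = 25/100 = 0.25, a_TU = 5/100 = 0.05, a_UU = 0/100 = 0.00
I − A =
  [   0.80    -0.10    -0.25]
  [  -0.05     0.90    -0.05]
  [  -0.10    -0.15     1.00]
Cofactors of I−A, C_ij = (−1)^(i+j)·(minor ij) (rows/columns in the sector order above):
  C_11 = (0.90)(1.00) − (-0.05)(-0.15) = 0.8925
  C_12 = −[(-0.05)(1.00) − (-0.05)(-0.10)] = 0.0550
  C_13 = (-0.05)(-0.15) − (0.90)(-0.10) = 0.0975
  C_21 = −[(-0.10)(1.00) − (-0.25)(-0.15)] = 0.1375
  C_22 = (0.80)(1.00) − (-0.25)(-0.10) = 0.7750
  C_23 = −[(0.80)(-0.15) − (-0.10)(-0.10)] = 0.1300
  C_31 = (-0.10)(-0.05) − (-0.25)(0.90) = 0.2300
  C_32 = −[(0.80)(-0.05) − (-0.25)(-0.05)] = 0.0525
  C_33 = (0.80)(0.90) − (-0.10)(-0.05) = 0.7150
det(I−A) = Σ_j (I−A)_1j·C_1j = (0.80)(0.8925) + (-0.10)(0.0550) + (-0.25)(0.0975) = 0.684125
adj(I−A) = Cᵀ =
  [ 0.8925   0.1375   0.2300]
  [ 0.0550   0.7750   0.0525]
  [ 0.0975   0.1300   0.7150]
(I − A)⁻¹ = adj(I−A) / det(I−A) ≈
  [   1.30459     0.20099     0.33620]
  [   0.08039     1.13283     0.07674]
  [   0.14252     0.19002     1.04513]
The output multiplier for sector j is the column-j sum of the Leontief inverse (I − A)⁻¹ = adj(I−A) / det(I−A).
Column T of adj(I−A): (0.1375, 0.7750, 0.1300); det(I−A) = 0.684125.
m_T = (0.1375 + 0.7750 + 0.1300) / 0.684125 = 1.0425 / 0.684125 ≈ 1.5238.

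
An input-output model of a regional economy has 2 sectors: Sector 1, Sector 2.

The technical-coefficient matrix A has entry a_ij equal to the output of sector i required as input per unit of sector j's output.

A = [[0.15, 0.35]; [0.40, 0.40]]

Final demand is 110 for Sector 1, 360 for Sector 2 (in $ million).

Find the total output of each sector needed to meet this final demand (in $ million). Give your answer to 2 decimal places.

x_1 = 518.92, x_2 = 945.95

I − A =
  [   0.85    -0.35]
  [  -0.40     0.60]
det(I−A) = (0.85)(0.60) − (-0.35)(-0.40) = 0.3700
adj(I−A) = [[0.60, 0.35], [0.40, 0.85]]
(I − A)⁻¹ = adj(I−A) / det(I−A) ≈
  [   1.6216     0.9459]
  [   1.0811     2.2973]
x = (I − A)⁻¹ d = adj(I−A)·d / det(I−A), with det(I−A) = 0.3700:
  x_1 = (0.60·110 + 0.35·360) / 0.3700 = 192.00 / 0.3700 ≈ 518.92
  x_2 = (0.40·110 + 0.85·360) / 0.3700 = 350.00 / 0.3700 ≈ 945.95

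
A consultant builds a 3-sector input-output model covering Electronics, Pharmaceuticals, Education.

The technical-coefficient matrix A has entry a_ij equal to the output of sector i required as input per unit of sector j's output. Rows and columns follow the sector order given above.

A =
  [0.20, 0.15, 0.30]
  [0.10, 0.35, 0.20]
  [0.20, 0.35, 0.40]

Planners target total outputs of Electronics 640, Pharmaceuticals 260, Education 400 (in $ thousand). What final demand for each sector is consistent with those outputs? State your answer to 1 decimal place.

I − A =
  [   0.80    -0.15    -0.30]
  [  -0.10     0.65    -0.20]
  [  -0.20    -0.35     0.60]
d = (I − A) x:
  d_1 = (+0.80)·640 + (-0.15)·260 + (-0.30)·400 = 353.0
  d_2 = (-0.10)·640 + (+0.65)·260 + (-0.20)·400 = 25.0
  d_3 = (-0.20)·640 + (-0.35)·260 + (+0.60)·400 = 21.0

d_1 = 353.0, d_2 = 25.0, d_3 = 21.0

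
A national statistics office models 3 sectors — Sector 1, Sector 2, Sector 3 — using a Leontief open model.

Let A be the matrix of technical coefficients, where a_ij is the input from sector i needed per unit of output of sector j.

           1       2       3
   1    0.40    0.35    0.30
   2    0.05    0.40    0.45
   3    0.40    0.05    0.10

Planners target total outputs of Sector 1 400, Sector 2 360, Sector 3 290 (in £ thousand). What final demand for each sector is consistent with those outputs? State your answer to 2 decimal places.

d_1 = 27.00, d_2 = 65.50, d_3 = 83.00

I − A =
  [   0.60    -0.35    -0.30]
  [  -0.05     0.60    -0.45]
  [  -0.40    -0.05     0.90]
d = (I − A) x:
  d_1 = (+0.60)·400 + (-0.35)·360 + (-0.30)·290 = 27.00
  d_2 = (-0.05)·400 + (+0.60)·360 + (-0.45)·290 = 65.50
  d_3 = (-0.40)·400 + (-0.05)·360 + (+0.90)·290 = 83.00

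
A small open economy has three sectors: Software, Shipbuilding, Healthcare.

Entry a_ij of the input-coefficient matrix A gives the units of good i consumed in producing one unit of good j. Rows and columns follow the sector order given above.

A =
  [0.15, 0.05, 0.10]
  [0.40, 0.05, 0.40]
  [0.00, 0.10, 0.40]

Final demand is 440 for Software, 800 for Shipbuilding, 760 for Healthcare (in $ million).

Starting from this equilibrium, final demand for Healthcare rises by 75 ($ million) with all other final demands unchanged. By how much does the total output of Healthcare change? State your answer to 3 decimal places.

I − A =
  [   0.85    -0.05    -0.10]
  [  -0.40     0.95    -0.40]
  [   0.00    -0.10     0.60]
Cofactors of I−A, C_ij = (−1)^(i+j)·(minor ij) (rows/columns in the sector order above):
  C_11 = (0.95)(0.60) − (-0.40)(-0.10) = 0.5300
  C_12 = −[(-0.40)(0.60) − (-0.40)(0.00)] = 0.2400
  C_13 = (-0.40)(-0.10) − (0.95)(0.00) = 0.0400
  C_21 = −[(-0.05)(0.60) − (-0.10)(-0.10)] = 0.0400
  C_22 = (0.85)(0.60) − (-0.10)(0.00) = 0.5100
  C_23 = −[(0.85)(-0.10) − (-0.05)(0.00)] = 0.0850
  C_31 = (-0.05)(-0.40) − (-0.10)(0.95) = 0.1150
  C_32 = −[(0.85)(-0.40) − (-0.10)(-0.40)] = 0.3800
  C_33 = (0.85)(0.95) − (-0.05)(-0.40) = 0.7875
det(I−A) = Σ_j (I−A)_1j·C_1j = (0.85)(0.5300) + (-0.05)(0.2400) + (-0.10)(0.0400) = 0.4345
adj(I−A) = Cᵀ =
  [ 0.5300   0.0400   0.1150]
  [ 0.2400   0.5100   0.3800]
  [ 0.0400   0.0850   0.7875]
(I − A)⁻¹ = adj(I−A) / det(I−A) ≈
  [   1.2198     0.0921     0.2647]
  [   0.5524     1.1738     0.8746]
  [   0.0921     0.1956     1.8124]
Δx = (I − A)⁻¹ Δd with Δd having +75 in the Healthcare component and 0 elsewhere.
So Δx_3 = L_33 · (+75), where L_33 = adj(I−A)_33 / det(I−A) = 0.7875 / 0.4345.
Δx_3 = 0.7875 × (+75) / 0.4345 = 59.0625 / 0.4345 ≈ 135.932.

Δx_3 = 135.932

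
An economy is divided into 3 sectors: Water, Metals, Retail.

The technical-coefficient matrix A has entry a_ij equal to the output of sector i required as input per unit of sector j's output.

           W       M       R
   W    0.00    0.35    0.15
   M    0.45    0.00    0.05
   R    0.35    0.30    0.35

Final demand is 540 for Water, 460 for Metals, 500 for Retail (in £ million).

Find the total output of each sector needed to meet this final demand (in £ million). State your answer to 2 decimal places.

x_W = 1216.53, x_M = 1104.13, x_R = 1933.88

I − A =
  [   1.00    -0.35    -0.15]
  [  -0.45     1.00    -0.05]
  [  -0.35    -0.30     0.65]
Cofactors of I−A, C_ij = (−1)^(i+j)·(minor ij) (rows/columns in the sector order above):
  C_11 = (1.00)(0.65) − (-0.05)(-0.30) = 0.6350
  C_12 = −[(-0.45)(0.65) − (-0.05)(-0.35)] = 0.3100
  C_13 = (-0.45)(-0.30) − (1.00)(-0.35) = 0.4850
  C_21 = −[(-0.35)(0.65) − (-0.15)(-0.30)] = 0.2725
  C_22 = (1.00)(0.65) − (-0.15)(-0.35) = 0.5975
  C_23 = −[(1.00)(-0.30) − (-0.35)(-0.35)] = 0.4225
  C_31 = (-0.35)(-0.05) − (-0.15)(1.00) = 0.1675
  C_32 = −[(1.00)(-0.05) − (-0.15)(-0.45)] = 0.1175
  C_33 = (1.00)(1.00) − (-0.35)(-0.45) = 0.8425
det(I−A) = Σ_j (I−A)_1j·C_1j = (1.00)(0.6350) + (-0.35)(0.3100) + (-0.15)(0.4850) = 0.45375
adj(I−A) = Cᵀ =
  [ 0.6350   0.2725   0.1675]
  [ 0.3100   0.5975   0.1175]
  [ 0.4850   0.4225   0.8425]
(I − A)⁻¹ = adj(I−A) / det(I−A) ≈
  [   1.3994     0.6006     0.3691]
  [   0.6832     1.3168     0.2590]
  [   1.0689     0.9311     1.8567]
x = (I − A)⁻¹ d = adj(I−A)·d / det(I−A), with det(I−A) = 0.45375:
  x_W = (0.6350·540 + 0.2725·460 + 0.1675·500) / 0.45375 = 552.00 / 0.45375 ≈ 1216.53
  x_M = (0.3100·540 + 0.5975·460 + 0.1175·500) / 0.45375 = 501.00 / 0.45375 ≈ 1104.13
  x_R = (0.4850·540 + 0.4225·460 + 0.8425·500) / 0.45375 = 877.50 / 0.45375 ≈ 1933.88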